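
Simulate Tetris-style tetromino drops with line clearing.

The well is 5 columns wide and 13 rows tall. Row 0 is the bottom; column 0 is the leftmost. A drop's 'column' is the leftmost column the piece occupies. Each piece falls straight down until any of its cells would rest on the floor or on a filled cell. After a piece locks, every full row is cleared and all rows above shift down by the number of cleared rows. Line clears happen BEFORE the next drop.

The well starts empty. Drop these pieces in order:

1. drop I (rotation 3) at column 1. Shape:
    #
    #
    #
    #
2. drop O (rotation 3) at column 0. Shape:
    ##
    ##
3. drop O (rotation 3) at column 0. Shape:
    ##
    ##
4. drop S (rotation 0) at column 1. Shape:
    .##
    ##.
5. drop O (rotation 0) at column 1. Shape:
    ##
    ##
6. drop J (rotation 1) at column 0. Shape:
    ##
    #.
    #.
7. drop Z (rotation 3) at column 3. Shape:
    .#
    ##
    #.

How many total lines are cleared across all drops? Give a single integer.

Drop 1: I rot3 at col 1 lands with bottom-row=0; cleared 0 line(s) (total 0); column heights now [0 4 0 0 0], max=4
Drop 2: O rot3 at col 0 lands with bottom-row=4; cleared 0 line(s) (total 0); column heights now [6 6 0 0 0], max=6
Drop 3: O rot3 at col 0 lands with bottom-row=6; cleared 0 line(s) (total 0); column heights now [8 8 0 0 0], max=8
Drop 4: S rot0 at col 1 lands with bottom-row=8; cleared 0 line(s) (total 0); column heights now [8 9 10 10 0], max=10
Drop 5: O rot0 at col 1 lands with bottom-row=10; cleared 0 line(s) (total 0); column heights now [8 12 12 10 0], max=12
Drop 6: J rot1 at col 0 lands with bottom-row=10; cleared 0 line(s) (total 0); column heights now [13 13 12 10 0], max=13
Drop 7: Z rot3 at col 3 lands with bottom-row=10; cleared 1 line(s) (total 1); column heights now [12 12 11 11 12], max=12

Answer: 1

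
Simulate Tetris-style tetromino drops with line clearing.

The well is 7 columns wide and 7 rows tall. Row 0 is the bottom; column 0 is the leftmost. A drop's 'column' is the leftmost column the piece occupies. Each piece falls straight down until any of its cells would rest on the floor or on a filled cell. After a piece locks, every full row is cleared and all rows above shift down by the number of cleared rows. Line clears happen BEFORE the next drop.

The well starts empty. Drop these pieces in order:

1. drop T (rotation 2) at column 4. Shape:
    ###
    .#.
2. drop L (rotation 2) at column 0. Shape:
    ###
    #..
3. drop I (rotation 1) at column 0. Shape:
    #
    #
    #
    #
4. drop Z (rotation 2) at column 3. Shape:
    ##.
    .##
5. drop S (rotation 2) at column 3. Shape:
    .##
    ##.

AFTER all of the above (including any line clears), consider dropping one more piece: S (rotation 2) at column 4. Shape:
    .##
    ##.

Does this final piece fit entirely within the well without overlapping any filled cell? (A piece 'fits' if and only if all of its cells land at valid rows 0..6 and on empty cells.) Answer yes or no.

Answer: no

Derivation:
Drop 1: T rot2 at col 4 lands with bottom-row=0; cleared 0 line(s) (total 0); column heights now [0 0 0 0 2 2 2], max=2
Drop 2: L rot2 at col 0 lands with bottom-row=0; cleared 0 line(s) (total 0); column heights now [2 2 2 0 2 2 2], max=2
Drop 3: I rot1 at col 0 lands with bottom-row=2; cleared 0 line(s) (total 0); column heights now [6 2 2 0 2 2 2], max=6
Drop 4: Z rot2 at col 3 lands with bottom-row=2; cleared 0 line(s) (total 0); column heights now [6 2 2 4 4 3 2], max=6
Drop 5: S rot2 at col 3 lands with bottom-row=4; cleared 0 line(s) (total 0); column heights now [6 2 2 5 6 6 2], max=6
Test piece S rot2 at col 4 (width 3): heights before test = [6 2 2 5 6 6 2]; fits = False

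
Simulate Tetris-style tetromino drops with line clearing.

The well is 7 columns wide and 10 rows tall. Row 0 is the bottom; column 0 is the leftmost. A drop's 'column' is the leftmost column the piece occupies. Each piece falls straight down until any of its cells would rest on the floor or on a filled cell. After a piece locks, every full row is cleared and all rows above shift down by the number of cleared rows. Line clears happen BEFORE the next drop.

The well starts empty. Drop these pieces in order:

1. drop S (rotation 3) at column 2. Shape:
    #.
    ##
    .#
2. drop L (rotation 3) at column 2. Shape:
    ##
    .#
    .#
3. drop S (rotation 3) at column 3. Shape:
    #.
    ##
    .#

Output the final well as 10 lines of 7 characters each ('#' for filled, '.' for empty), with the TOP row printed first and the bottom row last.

Answer: .......
.......
.......
...#...
...##..
..###..
...#...
..##...
..##...
...#...

Derivation:
Drop 1: S rot3 at col 2 lands with bottom-row=0; cleared 0 line(s) (total 0); column heights now [0 0 3 2 0 0 0], max=3
Drop 2: L rot3 at col 2 lands with bottom-row=2; cleared 0 line(s) (total 0); column heights now [0 0 5 5 0 0 0], max=5
Drop 3: S rot3 at col 3 lands with bottom-row=4; cleared 0 line(s) (total 0); column heights now [0 0 5 7 6 0 0], max=7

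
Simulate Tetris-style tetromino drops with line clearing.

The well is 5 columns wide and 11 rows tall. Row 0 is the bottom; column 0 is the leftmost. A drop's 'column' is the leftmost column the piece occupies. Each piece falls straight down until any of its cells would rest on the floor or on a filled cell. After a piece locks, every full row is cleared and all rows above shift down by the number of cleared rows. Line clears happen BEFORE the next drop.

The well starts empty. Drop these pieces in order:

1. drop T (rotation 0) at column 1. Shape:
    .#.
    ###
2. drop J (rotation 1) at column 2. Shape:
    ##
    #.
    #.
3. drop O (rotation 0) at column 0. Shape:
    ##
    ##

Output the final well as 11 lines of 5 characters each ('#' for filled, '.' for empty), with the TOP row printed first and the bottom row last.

Answer: .....
.....
.....
.....
.....
.....
..##.
..#..
###..
###..
.###.

Derivation:
Drop 1: T rot0 at col 1 lands with bottom-row=0; cleared 0 line(s) (total 0); column heights now [0 1 2 1 0], max=2
Drop 2: J rot1 at col 2 lands with bottom-row=2; cleared 0 line(s) (total 0); column heights now [0 1 5 5 0], max=5
Drop 3: O rot0 at col 0 lands with bottom-row=1; cleared 0 line(s) (total 0); column heights now [3 3 5 5 0], max=5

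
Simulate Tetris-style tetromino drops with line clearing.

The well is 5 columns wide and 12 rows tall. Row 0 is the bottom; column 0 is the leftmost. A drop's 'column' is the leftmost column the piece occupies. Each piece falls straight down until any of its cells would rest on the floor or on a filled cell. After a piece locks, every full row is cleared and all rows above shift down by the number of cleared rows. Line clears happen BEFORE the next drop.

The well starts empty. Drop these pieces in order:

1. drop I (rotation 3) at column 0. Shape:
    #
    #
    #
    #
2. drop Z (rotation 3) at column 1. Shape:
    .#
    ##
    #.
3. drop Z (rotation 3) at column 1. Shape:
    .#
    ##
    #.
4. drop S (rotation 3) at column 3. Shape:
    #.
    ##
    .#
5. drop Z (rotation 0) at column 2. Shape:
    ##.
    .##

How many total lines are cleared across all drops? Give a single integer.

Drop 1: I rot3 at col 0 lands with bottom-row=0; cleared 0 line(s) (total 0); column heights now [4 0 0 0 0], max=4
Drop 2: Z rot3 at col 1 lands with bottom-row=0; cleared 0 line(s) (total 0); column heights now [4 2 3 0 0], max=4
Drop 3: Z rot3 at col 1 lands with bottom-row=2; cleared 0 line(s) (total 0); column heights now [4 4 5 0 0], max=5
Drop 4: S rot3 at col 3 lands with bottom-row=0; cleared 1 line(s) (total 1); column heights now [3 3 4 2 1], max=4
Drop 5: Z rot0 at col 2 lands with bottom-row=3; cleared 0 line(s) (total 1); column heights now [3 3 5 5 4], max=5

Answer: 1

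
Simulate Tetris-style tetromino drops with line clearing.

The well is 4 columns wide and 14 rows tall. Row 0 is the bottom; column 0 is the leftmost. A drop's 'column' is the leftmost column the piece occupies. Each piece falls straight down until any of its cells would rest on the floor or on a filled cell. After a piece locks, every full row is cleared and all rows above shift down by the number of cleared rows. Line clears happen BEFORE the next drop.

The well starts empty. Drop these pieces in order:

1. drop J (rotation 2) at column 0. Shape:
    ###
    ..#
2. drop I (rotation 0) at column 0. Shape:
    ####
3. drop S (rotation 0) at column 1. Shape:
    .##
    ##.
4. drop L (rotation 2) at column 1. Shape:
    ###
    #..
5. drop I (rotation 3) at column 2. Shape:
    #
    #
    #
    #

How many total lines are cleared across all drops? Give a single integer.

Drop 1: J rot2 at col 0 lands with bottom-row=0; cleared 0 line(s) (total 0); column heights now [2 2 2 0], max=2
Drop 2: I rot0 at col 0 lands with bottom-row=2; cleared 1 line(s) (total 1); column heights now [2 2 2 0], max=2
Drop 3: S rot0 at col 1 lands with bottom-row=2; cleared 0 line(s) (total 1); column heights now [2 3 4 4], max=4
Drop 4: L rot2 at col 1 lands with bottom-row=3; cleared 0 line(s) (total 1); column heights now [2 5 5 5], max=5
Drop 5: I rot3 at col 2 lands with bottom-row=5; cleared 0 line(s) (total 1); column heights now [2 5 9 5], max=9

Answer: 1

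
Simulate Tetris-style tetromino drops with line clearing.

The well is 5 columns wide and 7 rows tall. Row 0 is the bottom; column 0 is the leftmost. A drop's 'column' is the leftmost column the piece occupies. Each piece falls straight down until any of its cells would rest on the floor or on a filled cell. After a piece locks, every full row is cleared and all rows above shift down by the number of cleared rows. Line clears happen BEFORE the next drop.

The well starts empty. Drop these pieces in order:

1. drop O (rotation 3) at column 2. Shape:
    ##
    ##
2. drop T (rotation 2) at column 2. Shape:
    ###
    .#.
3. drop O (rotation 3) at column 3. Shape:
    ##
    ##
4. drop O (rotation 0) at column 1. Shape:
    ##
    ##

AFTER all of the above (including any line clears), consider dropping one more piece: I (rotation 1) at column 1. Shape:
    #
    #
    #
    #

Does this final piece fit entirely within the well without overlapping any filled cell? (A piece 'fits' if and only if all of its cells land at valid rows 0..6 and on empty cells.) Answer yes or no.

Answer: no

Derivation:
Drop 1: O rot3 at col 2 lands with bottom-row=0; cleared 0 line(s) (total 0); column heights now [0 0 2 2 0], max=2
Drop 2: T rot2 at col 2 lands with bottom-row=2; cleared 0 line(s) (total 0); column heights now [0 0 4 4 4], max=4
Drop 3: O rot3 at col 3 lands with bottom-row=4; cleared 0 line(s) (total 0); column heights now [0 0 4 6 6], max=6
Drop 4: O rot0 at col 1 lands with bottom-row=4; cleared 0 line(s) (total 0); column heights now [0 6 6 6 6], max=6
Test piece I rot1 at col 1 (width 1): heights before test = [0 6 6 6 6]; fits = False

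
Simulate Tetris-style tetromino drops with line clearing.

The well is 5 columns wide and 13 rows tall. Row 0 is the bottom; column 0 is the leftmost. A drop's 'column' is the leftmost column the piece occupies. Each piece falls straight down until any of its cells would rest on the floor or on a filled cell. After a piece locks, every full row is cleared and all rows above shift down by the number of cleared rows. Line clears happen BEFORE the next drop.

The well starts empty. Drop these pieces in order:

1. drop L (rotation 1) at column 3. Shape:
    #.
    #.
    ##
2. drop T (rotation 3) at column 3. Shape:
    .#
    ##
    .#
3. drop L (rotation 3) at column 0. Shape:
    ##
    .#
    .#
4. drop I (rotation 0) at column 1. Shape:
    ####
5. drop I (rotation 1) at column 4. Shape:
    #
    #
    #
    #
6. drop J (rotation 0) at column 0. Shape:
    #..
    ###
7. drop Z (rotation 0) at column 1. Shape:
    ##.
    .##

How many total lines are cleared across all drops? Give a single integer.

Drop 1: L rot1 at col 3 lands with bottom-row=0; cleared 0 line(s) (total 0); column heights now [0 0 0 3 1], max=3
Drop 2: T rot3 at col 3 lands with bottom-row=2; cleared 0 line(s) (total 0); column heights now [0 0 0 4 5], max=5
Drop 3: L rot3 at col 0 lands with bottom-row=0; cleared 0 line(s) (total 0); column heights now [3 3 0 4 5], max=5
Drop 4: I rot0 at col 1 lands with bottom-row=5; cleared 0 line(s) (total 0); column heights now [3 6 6 6 6], max=6
Drop 5: I rot1 at col 4 lands with bottom-row=6; cleared 0 line(s) (total 0); column heights now [3 6 6 6 10], max=10
Drop 6: J rot0 at col 0 lands with bottom-row=6; cleared 0 line(s) (total 0); column heights now [8 7 7 6 10], max=10
Drop 7: Z rot0 at col 1 lands with bottom-row=7; cleared 0 line(s) (total 0); column heights now [8 9 9 8 10], max=10

Answer: 0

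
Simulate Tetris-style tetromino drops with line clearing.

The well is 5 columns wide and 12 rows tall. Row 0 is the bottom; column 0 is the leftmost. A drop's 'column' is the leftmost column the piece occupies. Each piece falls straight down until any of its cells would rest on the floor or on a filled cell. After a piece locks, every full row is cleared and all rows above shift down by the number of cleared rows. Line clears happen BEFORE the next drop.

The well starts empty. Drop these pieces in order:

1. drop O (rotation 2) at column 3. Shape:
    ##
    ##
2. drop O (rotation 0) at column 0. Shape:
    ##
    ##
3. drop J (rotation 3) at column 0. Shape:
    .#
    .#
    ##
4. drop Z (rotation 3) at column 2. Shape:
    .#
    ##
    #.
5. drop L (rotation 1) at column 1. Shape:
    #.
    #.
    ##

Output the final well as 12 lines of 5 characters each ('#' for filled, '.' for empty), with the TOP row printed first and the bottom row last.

Answer: .....
.....
.....
.....
.....
.#...
.#...
.##..
.#...
.#.#.
####.
##.##

Derivation:
Drop 1: O rot2 at col 3 lands with bottom-row=0; cleared 0 line(s) (total 0); column heights now [0 0 0 2 2], max=2
Drop 2: O rot0 at col 0 lands with bottom-row=0; cleared 0 line(s) (total 0); column heights now [2 2 0 2 2], max=2
Drop 3: J rot3 at col 0 lands with bottom-row=2; cleared 0 line(s) (total 0); column heights now [3 5 0 2 2], max=5
Drop 4: Z rot3 at col 2 lands with bottom-row=1; cleared 1 line(s) (total 1); column heights now [2 4 2 3 1], max=4
Drop 5: L rot1 at col 1 lands with bottom-row=4; cleared 0 line(s) (total 1); column heights now [2 7 5 3 1], max=7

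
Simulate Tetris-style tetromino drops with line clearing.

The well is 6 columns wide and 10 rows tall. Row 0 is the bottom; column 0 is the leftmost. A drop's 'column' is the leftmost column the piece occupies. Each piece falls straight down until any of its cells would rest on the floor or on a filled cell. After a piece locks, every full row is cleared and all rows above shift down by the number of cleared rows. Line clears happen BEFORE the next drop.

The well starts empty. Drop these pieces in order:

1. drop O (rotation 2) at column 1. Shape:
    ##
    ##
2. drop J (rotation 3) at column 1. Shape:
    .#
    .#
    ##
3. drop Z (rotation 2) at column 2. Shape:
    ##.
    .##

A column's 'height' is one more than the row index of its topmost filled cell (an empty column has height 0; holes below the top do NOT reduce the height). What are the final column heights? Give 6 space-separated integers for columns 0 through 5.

Drop 1: O rot2 at col 1 lands with bottom-row=0; cleared 0 line(s) (total 0); column heights now [0 2 2 0 0 0], max=2
Drop 2: J rot3 at col 1 lands with bottom-row=2; cleared 0 line(s) (total 0); column heights now [0 3 5 0 0 0], max=5
Drop 3: Z rot2 at col 2 lands with bottom-row=4; cleared 0 line(s) (total 0); column heights now [0 3 6 6 5 0], max=6

Answer: 0 3 6 6 5 0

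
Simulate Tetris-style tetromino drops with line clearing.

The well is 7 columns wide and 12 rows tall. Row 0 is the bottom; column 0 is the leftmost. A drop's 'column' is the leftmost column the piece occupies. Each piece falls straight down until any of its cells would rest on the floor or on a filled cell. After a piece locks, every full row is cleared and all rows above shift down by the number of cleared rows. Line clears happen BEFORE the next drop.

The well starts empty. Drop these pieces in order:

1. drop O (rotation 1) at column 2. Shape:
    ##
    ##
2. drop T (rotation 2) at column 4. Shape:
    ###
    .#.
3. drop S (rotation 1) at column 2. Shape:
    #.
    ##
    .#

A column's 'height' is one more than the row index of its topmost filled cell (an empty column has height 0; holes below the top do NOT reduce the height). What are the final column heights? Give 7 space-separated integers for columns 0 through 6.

Drop 1: O rot1 at col 2 lands with bottom-row=0; cleared 0 line(s) (total 0); column heights now [0 0 2 2 0 0 0], max=2
Drop 2: T rot2 at col 4 lands with bottom-row=0; cleared 0 line(s) (total 0); column heights now [0 0 2 2 2 2 2], max=2
Drop 3: S rot1 at col 2 lands with bottom-row=2; cleared 0 line(s) (total 0); column heights now [0 0 5 4 2 2 2], max=5

Answer: 0 0 5 4 2 2 2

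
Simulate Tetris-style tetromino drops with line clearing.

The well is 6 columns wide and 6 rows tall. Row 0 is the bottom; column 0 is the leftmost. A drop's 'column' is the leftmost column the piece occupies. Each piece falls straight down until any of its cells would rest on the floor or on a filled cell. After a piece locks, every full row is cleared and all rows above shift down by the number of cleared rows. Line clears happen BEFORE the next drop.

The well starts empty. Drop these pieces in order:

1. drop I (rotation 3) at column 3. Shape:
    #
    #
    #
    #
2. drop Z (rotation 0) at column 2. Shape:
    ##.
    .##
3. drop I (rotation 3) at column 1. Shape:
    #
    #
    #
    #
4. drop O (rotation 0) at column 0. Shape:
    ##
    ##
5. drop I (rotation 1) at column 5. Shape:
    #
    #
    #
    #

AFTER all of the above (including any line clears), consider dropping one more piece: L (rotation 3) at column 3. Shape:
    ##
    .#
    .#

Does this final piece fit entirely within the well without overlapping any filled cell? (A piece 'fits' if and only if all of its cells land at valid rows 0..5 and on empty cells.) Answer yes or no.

Answer: no

Derivation:
Drop 1: I rot3 at col 3 lands with bottom-row=0; cleared 0 line(s) (total 0); column heights now [0 0 0 4 0 0], max=4
Drop 2: Z rot0 at col 2 lands with bottom-row=4; cleared 0 line(s) (total 0); column heights now [0 0 6 6 5 0], max=6
Drop 3: I rot3 at col 1 lands with bottom-row=0; cleared 0 line(s) (total 0); column heights now [0 4 6 6 5 0], max=6
Drop 4: O rot0 at col 0 lands with bottom-row=4; cleared 0 line(s) (total 0); column heights now [6 6 6 6 5 0], max=6
Drop 5: I rot1 at col 5 lands with bottom-row=0; cleared 0 line(s) (total 0); column heights now [6 6 6 6 5 4], max=6
Test piece L rot3 at col 3 (width 2): heights before test = [6 6 6 6 5 4]; fits = False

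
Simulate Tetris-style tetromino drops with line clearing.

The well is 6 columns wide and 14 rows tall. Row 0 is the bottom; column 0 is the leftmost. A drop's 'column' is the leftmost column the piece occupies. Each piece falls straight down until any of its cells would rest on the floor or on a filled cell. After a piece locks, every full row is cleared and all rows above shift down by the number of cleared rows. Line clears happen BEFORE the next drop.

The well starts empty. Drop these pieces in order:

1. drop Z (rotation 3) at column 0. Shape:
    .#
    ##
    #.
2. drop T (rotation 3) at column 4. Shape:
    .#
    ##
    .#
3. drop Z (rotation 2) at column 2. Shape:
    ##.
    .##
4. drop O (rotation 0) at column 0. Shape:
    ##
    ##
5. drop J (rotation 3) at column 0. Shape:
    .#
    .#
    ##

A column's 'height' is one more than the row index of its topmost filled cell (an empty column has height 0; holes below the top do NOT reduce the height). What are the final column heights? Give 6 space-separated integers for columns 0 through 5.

Answer: 6 8 4 4 3 3

Derivation:
Drop 1: Z rot3 at col 0 lands with bottom-row=0; cleared 0 line(s) (total 0); column heights now [2 3 0 0 0 0], max=3
Drop 2: T rot3 at col 4 lands with bottom-row=0; cleared 0 line(s) (total 0); column heights now [2 3 0 0 2 3], max=3
Drop 3: Z rot2 at col 2 lands with bottom-row=2; cleared 0 line(s) (total 0); column heights now [2 3 4 4 3 3], max=4
Drop 4: O rot0 at col 0 lands with bottom-row=3; cleared 0 line(s) (total 0); column heights now [5 5 4 4 3 3], max=5
Drop 5: J rot3 at col 0 lands with bottom-row=5; cleared 0 line(s) (total 0); column heights now [6 8 4 4 3 3], max=8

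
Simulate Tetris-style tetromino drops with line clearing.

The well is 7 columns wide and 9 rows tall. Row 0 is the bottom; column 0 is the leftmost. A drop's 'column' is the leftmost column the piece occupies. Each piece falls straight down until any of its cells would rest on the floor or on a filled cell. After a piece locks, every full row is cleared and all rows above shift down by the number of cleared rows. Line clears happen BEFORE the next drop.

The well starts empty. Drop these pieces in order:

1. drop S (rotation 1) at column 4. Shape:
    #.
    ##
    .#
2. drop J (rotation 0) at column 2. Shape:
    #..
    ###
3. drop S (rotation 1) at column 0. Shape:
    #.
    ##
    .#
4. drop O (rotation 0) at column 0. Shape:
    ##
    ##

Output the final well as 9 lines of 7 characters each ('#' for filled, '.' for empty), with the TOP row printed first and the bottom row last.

Answer: .......
.......
.......
.......
###....
#####..
#...#..
##..##.
.#...#.

Derivation:
Drop 1: S rot1 at col 4 lands with bottom-row=0; cleared 0 line(s) (total 0); column heights now [0 0 0 0 3 2 0], max=3
Drop 2: J rot0 at col 2 lands with bottom-row=3; cleared 0 line(s) (total 0); column heights now [0 0 5 4 4 2 0], max=5
Drop 3: S rot1 at col 0 lands with bottom-row=0; cleared 0 line(s) (total 0); column heights now [3 2 5 4 4 2 0], max=5
Drop 4: O rot0 at col 0 lands with bottom-row=3; cleared 0 line(s) (total 0); column heights now [5 5 5 4 4 2 0], max=5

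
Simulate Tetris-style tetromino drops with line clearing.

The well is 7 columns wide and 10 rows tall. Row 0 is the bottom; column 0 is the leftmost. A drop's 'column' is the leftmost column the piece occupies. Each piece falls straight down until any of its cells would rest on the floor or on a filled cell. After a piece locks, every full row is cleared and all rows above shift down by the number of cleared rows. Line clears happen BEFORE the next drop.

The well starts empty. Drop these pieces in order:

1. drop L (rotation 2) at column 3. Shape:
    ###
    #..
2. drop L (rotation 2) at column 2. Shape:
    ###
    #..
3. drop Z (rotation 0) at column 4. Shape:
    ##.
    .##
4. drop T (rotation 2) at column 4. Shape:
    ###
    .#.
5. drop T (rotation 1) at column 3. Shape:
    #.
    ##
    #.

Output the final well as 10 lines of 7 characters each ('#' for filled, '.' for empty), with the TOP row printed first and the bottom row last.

Answer: .......
.......
...#...
...##..
...####
.....#.
....##.
..#####
..####.
...#...

Derivation:
Drop 1: L rot2 at col 3 lands with bottom-row=0; cleared 0 line(s) (total 0); column heights now [0 0 0 2 2 2 0], max=2
Drop 2: L rot2 at col 2 lands with bottom-row=1; cleared 0 line(s) (total 0); column heights now [0 0 3 3 3 2 0], max=3
Drop 3: Z rot0 at col 4 lands with bottom-row=2; cleared 0 line(s) (total 0); column heights now [0 0 3 3 4 4 3], max=4
Drop 4: T rot2 at col 4 lands with bottom-row=4; cleared 0 line(s) (total 0); column heights now [0 0 3 3 6 6 6], max=6
Drop 5: T rot1 at col 3 lands with bottom-row=5; cleared 0 line(s) (total 0); column heights now [0 0 3 8 7 6 6], max=8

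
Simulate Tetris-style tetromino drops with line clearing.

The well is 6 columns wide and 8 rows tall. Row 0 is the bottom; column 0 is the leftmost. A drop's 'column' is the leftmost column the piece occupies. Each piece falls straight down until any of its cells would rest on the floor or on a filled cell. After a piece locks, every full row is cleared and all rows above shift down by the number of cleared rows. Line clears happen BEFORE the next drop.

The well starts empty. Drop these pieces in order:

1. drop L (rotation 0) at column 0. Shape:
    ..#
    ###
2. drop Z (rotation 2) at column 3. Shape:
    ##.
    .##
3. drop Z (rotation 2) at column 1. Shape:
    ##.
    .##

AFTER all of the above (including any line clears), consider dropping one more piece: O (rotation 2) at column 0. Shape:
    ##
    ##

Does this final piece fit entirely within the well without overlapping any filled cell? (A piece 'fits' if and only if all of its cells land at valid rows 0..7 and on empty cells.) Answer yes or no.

Drop 1: L rot0 at col 0 lands with bottom-row=0; cleared 0 line(s) (total 0); column heights now [1 1 2 0 0 0], max=2
Drop 2: Z rot2 at col 3 lands with bottom-row=0; cleared 0 line(s) (total 0); column heights now [1 1 2 2 2 1], max=2
Drop 3: Z rot2 at col 1 lands with bottom-row=2; cleared 0 line(s) (total 0); column heights now [1 4 4 3 2 1], max=4
Test piece O rot2 at col 0 (width 2): heights before test = [1 4 4 3 2 1]; fits = True

Answer: yes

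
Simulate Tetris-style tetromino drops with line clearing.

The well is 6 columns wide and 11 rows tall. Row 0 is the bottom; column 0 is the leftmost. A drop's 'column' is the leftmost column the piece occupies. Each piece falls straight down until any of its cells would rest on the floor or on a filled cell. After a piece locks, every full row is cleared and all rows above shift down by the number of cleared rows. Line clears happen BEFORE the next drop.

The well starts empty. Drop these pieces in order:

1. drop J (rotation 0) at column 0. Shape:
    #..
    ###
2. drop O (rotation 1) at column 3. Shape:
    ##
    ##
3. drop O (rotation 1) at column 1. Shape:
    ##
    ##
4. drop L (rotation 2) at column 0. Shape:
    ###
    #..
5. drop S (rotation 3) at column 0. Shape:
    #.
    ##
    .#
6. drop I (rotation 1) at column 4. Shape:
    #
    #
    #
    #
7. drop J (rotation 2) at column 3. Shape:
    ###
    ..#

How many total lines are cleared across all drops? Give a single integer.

Answer: 0

Derivation:
Drop 1: J rot0 at col 0 lands with bottom-row=0; cleared 0 line(s) (total 0); column heights now [2 1 1 0 0 0], max=2
Drop 2: O rot1 at col 3 lands with bottom-row=0; cleared 0 line(s) (total 0); column heights now [2 1 1 2 2 0], max=2
Drop 3: O rot1 at col 1 lands with bottom-row=1; cleared 0 line(s) (total 0); column heights now [2 3 3 2 2 0], max=3
Drop 4: L rot2 at col 0 lands with bottom-row=2; cleared 0 line(s) (total 0); column heights now [4 4 4 2 2 0], max=4
Drop 5: S rot3 at col 0 lands with bottom-row=4; cleared 0 line(s) (total 0); column heights now [7 6 4 2 2 0], max=7
Drop 6: I rot1 at col 4 lands with bottom-row=2; cleared 0 line(s) (total 0); column heights now [7 6 4 2 6 0], max=7
Drop 7: J rot2 at col 3 lands with bottom-row=5; cleared 0 line(s) (total 0); column heights now [7 6 4 7 7 7], max=7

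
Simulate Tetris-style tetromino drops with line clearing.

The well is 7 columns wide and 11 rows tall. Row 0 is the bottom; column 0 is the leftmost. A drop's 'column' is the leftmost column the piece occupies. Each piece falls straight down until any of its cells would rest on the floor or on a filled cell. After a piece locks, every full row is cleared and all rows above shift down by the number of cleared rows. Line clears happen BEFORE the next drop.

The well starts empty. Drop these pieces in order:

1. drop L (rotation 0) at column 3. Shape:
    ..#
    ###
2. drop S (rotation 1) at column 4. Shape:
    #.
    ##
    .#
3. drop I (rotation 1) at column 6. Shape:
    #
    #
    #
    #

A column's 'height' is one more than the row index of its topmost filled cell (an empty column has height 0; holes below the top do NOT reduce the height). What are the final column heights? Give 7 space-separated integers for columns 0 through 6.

Answer: 0 0 0 1 5 4 4

Derivation:
Drop 1: L rot0 at col 3 lands with bottom-row=0; cleared 0 line(s) (total 0); column heights now [0 0 0 1 1 2 0], max=2
Drop 2: S rot1 at col 4 lands with bottom-row=2; cleared 0 line(s) (total 0); column heights now [0 0 0 1 5 4 0], max=5
Drop 3: I rot1 at col 6 lands with bottom-row=0; cleared 0 line(s) (total 0); column heights now [0 0 0 1 5 4 4], max=5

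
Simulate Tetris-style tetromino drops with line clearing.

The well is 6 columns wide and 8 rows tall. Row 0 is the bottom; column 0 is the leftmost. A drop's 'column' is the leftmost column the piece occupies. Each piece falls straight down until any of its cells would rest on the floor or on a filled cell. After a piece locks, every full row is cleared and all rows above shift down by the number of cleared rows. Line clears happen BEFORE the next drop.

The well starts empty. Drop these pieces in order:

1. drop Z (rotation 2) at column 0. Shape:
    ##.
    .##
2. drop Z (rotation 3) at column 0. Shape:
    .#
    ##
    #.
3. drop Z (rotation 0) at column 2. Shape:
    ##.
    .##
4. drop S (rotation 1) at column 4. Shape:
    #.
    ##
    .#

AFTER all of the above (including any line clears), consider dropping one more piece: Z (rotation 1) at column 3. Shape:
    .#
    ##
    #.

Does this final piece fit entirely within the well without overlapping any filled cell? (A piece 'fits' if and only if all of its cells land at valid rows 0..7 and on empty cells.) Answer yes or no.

Drop 1: Z rot2 at col 0 lands with bottom-row=0; cleared 0 line(s) (total 0); column heights now [2 2 1 0 0 0], max=2
Drop 2: Z rot3 at col 0 lands with bottom-row=2; cleared 0 line(s) (total 0); column heights now [4 5 1 0 0 0], max=5
Drop 3: Z rot0 at col 2 lands with bottom-row=0; cleared 0 line(s) (total 0); column heights now [4 5 2 2 1 0], max=5
Drop 4: S rot1 at col 4 lands with bottom-row=0; cleared 1 line(s) (total 1); column heights now [3 4 1 1 2 1], max=4
Test piece Z rot1 at col 3 (width 2): heights before test = [3 4 1 1 2 1]; fits = True

Answer: yes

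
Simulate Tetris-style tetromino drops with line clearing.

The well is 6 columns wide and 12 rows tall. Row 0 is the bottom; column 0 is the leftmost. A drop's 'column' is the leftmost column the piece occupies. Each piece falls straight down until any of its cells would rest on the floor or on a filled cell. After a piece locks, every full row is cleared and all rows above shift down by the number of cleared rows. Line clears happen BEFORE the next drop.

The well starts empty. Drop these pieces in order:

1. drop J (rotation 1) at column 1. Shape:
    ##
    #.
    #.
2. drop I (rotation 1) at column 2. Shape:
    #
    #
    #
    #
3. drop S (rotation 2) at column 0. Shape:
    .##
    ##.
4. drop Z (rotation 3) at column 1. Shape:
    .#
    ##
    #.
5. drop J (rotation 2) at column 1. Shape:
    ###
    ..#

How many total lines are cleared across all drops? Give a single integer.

Drop 1: J rot1 at col 1 lands with bottom-row=0; cleared 0 line(s) (total 0); column heights now [0 3 3 0 0 0], max=3
Drop 2: I rot1 at col 2 lands with bottom-row=3; cleared 0 line(s) (total 0); column heights now [0 3 7 0 0 0], max=7
Drop 3: S rot2 at col 0 lands with bottom-row=6; cleared 0 line(s) (total 0); column heights now [7 8 8 0 0 0], max=8
Drop 4: Z rot3 at col 1 lands with bottom-row=8; cleared 0 line(s) (total 0); column heights now [7 10 11 0 0 0], max=11
Drop 5: J rot2 at col 1 lands with bottom-row=10; cleared 0 line(s) (total 0); column heights now [7 12 12 12 0 0], max=12

Answer: 0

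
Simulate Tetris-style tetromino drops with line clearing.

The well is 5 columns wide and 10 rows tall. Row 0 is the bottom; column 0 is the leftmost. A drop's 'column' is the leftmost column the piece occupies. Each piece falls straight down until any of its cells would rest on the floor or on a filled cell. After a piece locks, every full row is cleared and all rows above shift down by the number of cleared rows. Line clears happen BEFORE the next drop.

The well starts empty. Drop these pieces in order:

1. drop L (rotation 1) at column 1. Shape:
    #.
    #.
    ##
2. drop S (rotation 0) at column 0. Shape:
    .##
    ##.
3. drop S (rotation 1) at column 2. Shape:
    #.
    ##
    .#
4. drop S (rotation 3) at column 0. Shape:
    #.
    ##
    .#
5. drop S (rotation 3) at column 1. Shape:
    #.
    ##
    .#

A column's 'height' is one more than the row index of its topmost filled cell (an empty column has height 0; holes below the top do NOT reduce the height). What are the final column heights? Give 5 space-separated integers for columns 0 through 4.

Answer: 8 10 9 6 0

Derivation:
Drop 1: L rot1 at col 1 lands with bottom-row=0; cleared 0 line(s) (total 0); column heights now [0 3 1 0 0], max=3
Drop 2: S rot0 at col 0 lands with bottom-row=3; cleared 0 line(s) (total 0); column heights now [4 5 5 0 0], max=5
Drop 3: S rot1 at col 2 lands with bottom-row=4; cleared 0 line(s) (total 0); column heights now [4 5 7 6 0], max=7
Drop 4: S rot3 at col 0 lands with bottom-row=5; cleared 0 line(s) (total 0); column heights now [8 7 7 6 0], max=8
Drop 5: S rot3 at col 1 lands with bottom-row=7; cleared 0 line(s) (total 0); column heights now [8 10 9 6 0], max=10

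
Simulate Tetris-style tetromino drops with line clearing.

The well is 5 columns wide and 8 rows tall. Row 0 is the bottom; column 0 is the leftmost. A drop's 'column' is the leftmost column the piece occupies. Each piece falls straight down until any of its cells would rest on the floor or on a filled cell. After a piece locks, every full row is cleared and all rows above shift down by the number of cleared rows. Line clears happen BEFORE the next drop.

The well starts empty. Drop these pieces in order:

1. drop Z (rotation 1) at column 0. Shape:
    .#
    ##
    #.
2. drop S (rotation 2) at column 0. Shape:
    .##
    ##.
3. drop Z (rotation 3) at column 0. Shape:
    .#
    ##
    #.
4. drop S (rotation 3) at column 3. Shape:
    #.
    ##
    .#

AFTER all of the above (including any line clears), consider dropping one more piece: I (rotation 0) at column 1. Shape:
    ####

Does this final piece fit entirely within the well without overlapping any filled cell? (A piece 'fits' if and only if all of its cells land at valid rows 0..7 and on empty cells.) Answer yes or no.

Answer: yes

Derivation:
Drop 1: Z rot1 at col 0 lands with bottom-row=0; cleared 0 line(s) (total 0); column heights now [2 3 0 0 0], max=3
Drop 2: S rot2 at col 0 lands with bottom-row=3; cleared 0 line(s) (total 0); column heights now [4 5 5 0 0], max=5
Drop 3: Z rot3 at col 0 lands with bottom-row=4; cleared 0 line(s) (total 0); column heights now [6 7 5 0 0], max=7
Drop 4: S rot3 at col 3 lands with bottom-row=0; cleared 0 line(s) (total 0); column heights now [6 7 5 3 2], max=7
Test piece I rot0 at col 1 (width 4): heights before test = [6 7 5 3 2]; fits = True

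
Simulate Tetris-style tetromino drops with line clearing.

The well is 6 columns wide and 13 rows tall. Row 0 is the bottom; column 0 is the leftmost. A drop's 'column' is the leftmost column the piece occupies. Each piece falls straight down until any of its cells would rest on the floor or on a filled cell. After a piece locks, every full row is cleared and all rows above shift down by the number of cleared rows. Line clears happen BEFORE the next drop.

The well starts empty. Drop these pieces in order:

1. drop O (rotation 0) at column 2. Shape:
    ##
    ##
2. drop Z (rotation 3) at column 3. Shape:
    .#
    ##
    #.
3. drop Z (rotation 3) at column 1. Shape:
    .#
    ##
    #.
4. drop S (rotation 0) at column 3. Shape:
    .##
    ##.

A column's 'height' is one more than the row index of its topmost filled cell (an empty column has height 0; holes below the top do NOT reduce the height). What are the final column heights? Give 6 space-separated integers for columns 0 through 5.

Drop 1: O rot0 at col 2 lands with bottom-row=0; cleared 0 line(s) (total 0); column heights now [0 0 2 2 0 0], max=2
Drop 2: Z rot3 at col 3 lands with bottom-row=2; cleared 0 line(s) (total 0); column heights now [0 0 2 4 5 0], max=5
Drop 3: Z rot3 at col 1 lands with bottom-row=1; cleared 0 line(s) (total 0); column heights now [0 3 4 4 5 0], max=5
Drop 4: S rot0 at col 3 lands with bottom-row=5; cleared 0 line(s) (total 0); column heights now [0 3 4 6 7 7], max=7

Answer: 0 3 4 6 7 7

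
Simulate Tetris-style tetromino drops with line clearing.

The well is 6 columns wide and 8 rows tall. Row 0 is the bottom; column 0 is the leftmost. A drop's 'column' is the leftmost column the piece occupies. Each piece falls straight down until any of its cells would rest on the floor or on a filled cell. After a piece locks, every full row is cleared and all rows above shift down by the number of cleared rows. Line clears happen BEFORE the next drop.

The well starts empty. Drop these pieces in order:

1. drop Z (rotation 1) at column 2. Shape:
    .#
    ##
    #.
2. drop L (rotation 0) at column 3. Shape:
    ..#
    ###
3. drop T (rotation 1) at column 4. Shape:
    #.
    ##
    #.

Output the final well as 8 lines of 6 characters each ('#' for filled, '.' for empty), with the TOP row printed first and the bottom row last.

Drop 1: Z rot1 at col 2 lands with bottom-row=0; cleared 0 line(s) (total 0); column heights now [0 0 2 3 0 0], max=3
Drop 2: L rot0 at col 3 lands with bottom-row=3; cleared 0 line(s) (total 0); column heights now [0 0 2 4 4 5], max=5
Drop 3: T rot1 at col 4 lands with bottom-row=4; cleared 0 line(s) (total 0); column heights now [0 0 2 4 7 6], max=7

Answer: ......
....#.
....##
....##
...###
...#..
..##..
..#...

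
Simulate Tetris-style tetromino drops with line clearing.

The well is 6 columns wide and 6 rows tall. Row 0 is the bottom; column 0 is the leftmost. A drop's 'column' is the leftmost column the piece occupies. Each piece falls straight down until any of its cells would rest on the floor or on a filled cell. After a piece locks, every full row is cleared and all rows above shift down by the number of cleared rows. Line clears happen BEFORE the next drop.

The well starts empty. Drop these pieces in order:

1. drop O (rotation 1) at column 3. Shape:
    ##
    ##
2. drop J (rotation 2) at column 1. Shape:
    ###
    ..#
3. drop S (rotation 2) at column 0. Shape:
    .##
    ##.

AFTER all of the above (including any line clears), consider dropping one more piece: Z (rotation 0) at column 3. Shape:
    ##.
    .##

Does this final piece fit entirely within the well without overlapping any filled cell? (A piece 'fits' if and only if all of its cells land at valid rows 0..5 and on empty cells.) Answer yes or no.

Drop 1: O rot1 at col 3 lands with bottom-row=0; cleared 0 line(s) (total 0); column heights now [0 0 0 2 2 0], max=2
Drop 2: J rot2 at col 1 lands with bottom-row=2; cleared 0 line(s) (total 0); column heights now [0 4 4 4 2 0], max=4
Drop 3: S rot2 at col 0 lands with bottom-row=4; cleared 0 line(s) (total 0); column heights now [5 6 6 4 2 0], max=6
Test piece Z rot0 at col 3 (width 3): heights before test = [5 6 6 4 2 0]; fits = True

Answer: yes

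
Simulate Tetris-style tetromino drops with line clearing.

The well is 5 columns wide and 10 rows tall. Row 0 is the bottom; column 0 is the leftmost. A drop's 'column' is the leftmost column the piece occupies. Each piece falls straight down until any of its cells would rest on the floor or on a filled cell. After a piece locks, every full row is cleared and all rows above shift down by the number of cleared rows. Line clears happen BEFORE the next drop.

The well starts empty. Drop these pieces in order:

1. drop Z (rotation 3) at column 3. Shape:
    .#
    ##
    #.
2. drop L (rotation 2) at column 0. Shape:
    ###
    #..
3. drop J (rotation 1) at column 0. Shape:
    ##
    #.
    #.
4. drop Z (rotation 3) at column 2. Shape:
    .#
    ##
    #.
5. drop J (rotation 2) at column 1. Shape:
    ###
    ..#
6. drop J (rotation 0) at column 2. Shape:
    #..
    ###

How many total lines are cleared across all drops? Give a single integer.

Drop 1: Z rot3 at col 3 lands with bottom-row=0; cleared 0 line(s) (total 0); column heights now [0 0 0 2 3], max=3
Drop 2: L rot2 at col 0 lands with bottom-row=0; cleared 1 line(s) (total 1); column heights now [1 0 0 1 2], max=2
Drop 3: J rot1 at col 0 lands with bottom-row=1; cleared 0 line(s) (total 1); column heights now [4 4 0 1 2], max=4
Drop 4: Z rot3 at col 2 lands with bottom-row=0; cleared 0 line(s) (total 1); column heights now [4 4 2 3 2], max=4
Drop 5: J rot2 at col 1 lands with bottom-row=3; cleared 0 line(s) (total 1); column heights now [4 5 5 5 2], max=5
Drop 6: J rot0 at col 2 lands with bottom-row=5; cleared 0 line(s) (total 1); column heights now [4 5 7 6 6], max=7

Answer: 1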